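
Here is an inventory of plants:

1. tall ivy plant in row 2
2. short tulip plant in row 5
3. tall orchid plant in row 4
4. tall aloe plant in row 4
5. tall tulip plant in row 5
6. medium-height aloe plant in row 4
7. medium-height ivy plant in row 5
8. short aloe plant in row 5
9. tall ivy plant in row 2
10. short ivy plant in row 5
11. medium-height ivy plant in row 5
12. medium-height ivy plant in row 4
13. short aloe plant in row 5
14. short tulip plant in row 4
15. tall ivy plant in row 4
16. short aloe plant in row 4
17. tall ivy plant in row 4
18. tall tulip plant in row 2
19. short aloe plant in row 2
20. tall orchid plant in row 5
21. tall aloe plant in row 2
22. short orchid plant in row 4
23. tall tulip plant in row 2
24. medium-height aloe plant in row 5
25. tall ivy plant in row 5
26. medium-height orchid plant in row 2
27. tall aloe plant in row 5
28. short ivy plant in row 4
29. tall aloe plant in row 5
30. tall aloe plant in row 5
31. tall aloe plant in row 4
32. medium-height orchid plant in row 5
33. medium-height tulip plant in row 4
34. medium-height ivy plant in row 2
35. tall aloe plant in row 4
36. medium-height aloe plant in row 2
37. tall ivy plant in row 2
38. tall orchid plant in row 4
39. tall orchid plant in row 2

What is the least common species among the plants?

Counts by species: aloe 14, ivy 12, orchid 7, tulip 6.
The minimum is 6, held uniquely by tulip.

tulip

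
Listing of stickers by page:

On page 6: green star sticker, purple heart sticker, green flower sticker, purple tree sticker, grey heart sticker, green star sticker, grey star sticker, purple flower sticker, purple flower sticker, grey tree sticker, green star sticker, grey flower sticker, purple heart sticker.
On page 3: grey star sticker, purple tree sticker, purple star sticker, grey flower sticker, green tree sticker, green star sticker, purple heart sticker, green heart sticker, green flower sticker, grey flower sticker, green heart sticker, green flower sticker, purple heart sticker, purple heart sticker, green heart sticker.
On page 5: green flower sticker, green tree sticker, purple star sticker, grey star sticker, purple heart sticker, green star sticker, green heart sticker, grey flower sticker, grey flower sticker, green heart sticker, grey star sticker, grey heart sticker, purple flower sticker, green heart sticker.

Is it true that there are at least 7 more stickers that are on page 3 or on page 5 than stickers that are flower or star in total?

False

|stickers on page 3 or on page 5| = 29.
|stickers that are flower or star| = 23.
The claim requires 29 − 23 = 6 ≥ 7, which does not hold.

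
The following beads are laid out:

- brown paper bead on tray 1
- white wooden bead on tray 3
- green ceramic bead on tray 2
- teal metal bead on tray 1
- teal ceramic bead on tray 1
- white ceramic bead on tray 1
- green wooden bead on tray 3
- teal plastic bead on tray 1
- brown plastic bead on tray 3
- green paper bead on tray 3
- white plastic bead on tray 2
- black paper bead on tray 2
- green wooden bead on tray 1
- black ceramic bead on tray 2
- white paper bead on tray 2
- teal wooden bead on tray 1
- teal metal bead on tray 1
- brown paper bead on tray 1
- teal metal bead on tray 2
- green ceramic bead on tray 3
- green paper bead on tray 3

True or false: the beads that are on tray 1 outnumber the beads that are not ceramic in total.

False

beads on tray 1: 9.
beads that are not ceramic: 16.
The claim requires 9 > 16, which does not hold.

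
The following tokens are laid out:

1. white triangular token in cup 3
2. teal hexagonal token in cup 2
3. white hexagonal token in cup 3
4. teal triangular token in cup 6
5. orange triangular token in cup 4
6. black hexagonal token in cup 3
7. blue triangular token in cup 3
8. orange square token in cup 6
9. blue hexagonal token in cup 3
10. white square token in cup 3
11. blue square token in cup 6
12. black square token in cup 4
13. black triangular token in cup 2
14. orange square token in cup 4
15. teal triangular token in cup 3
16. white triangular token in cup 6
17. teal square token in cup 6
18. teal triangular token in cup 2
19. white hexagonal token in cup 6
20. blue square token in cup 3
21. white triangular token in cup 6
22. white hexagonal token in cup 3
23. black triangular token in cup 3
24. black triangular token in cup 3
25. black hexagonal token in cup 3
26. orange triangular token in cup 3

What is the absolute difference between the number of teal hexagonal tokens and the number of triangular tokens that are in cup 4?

0

teal hexagonal tokens: 1. triangular tokens in cup 4: 1.
|1 − 1| = 1 − 1 = 0.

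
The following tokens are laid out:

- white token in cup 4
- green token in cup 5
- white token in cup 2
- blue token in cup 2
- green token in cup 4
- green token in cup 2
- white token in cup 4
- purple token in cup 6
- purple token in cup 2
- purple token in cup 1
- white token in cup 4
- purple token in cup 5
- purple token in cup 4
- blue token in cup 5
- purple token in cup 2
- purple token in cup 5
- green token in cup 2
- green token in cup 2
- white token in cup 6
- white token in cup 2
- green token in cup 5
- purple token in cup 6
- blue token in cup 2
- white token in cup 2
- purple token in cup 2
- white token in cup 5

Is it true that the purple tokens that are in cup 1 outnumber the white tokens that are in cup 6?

purple tokens in cup 1: 1.
white tokens in cup 6: 1.
The claim requires 1 > 1, which does not hold.

False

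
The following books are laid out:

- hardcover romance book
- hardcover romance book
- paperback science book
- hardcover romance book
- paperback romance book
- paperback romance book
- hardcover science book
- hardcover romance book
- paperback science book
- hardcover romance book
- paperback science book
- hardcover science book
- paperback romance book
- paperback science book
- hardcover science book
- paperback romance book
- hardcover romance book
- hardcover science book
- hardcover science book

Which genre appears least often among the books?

science

Counts by genre: romance 10, science 9.
The minimum is 9, held uniquely by science.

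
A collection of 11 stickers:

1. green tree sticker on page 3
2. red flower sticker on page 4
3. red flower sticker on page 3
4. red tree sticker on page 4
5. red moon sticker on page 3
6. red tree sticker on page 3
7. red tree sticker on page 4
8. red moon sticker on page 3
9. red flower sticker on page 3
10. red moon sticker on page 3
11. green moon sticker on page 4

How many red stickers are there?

9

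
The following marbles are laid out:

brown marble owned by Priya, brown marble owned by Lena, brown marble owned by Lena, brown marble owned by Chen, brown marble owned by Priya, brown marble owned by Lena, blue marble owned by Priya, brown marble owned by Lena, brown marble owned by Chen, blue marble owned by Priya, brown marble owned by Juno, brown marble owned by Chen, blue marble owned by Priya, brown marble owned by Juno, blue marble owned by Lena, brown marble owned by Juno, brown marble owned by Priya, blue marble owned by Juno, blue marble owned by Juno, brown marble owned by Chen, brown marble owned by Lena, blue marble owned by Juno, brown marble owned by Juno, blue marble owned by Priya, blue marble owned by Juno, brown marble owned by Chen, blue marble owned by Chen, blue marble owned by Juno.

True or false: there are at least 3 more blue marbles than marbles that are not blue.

|blue marbles| = 11.
|marbles that are not blue| = 17.
The claim requires 11 − 17 = -6 ≥ 3, which does not hold.

False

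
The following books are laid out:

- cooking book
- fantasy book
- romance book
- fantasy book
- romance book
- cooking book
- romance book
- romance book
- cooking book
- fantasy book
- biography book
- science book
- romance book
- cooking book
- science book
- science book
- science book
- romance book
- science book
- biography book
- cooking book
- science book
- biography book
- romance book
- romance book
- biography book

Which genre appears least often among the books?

Counts by genre: romance 8, science 6, cooking 5, biography 4, fantasy 3.
The minimum is 3, held uniquely by fantasy.

fantasy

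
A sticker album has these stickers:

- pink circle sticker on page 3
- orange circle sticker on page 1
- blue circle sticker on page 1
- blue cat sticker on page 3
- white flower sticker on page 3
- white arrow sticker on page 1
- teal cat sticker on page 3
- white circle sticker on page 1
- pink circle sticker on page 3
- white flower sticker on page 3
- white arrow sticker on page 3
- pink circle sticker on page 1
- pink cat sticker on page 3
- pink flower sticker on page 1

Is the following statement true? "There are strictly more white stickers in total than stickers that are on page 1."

False

|white stickers| = 5.
|stickers on page 1| = 6.
The claim requires 5 > 6, which does not hold.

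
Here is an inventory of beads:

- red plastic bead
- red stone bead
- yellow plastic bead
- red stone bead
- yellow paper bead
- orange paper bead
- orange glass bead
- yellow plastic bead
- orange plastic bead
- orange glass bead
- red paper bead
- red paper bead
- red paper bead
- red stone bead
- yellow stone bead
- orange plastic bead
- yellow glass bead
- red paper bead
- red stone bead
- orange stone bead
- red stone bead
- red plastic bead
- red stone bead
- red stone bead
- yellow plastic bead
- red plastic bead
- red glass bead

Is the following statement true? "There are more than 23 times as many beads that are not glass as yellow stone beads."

False

There are 23 beads that are not glass.
There is 1 yellow stone bead.
The claim requires 23 > 23 × 1 = 23, which does not hold.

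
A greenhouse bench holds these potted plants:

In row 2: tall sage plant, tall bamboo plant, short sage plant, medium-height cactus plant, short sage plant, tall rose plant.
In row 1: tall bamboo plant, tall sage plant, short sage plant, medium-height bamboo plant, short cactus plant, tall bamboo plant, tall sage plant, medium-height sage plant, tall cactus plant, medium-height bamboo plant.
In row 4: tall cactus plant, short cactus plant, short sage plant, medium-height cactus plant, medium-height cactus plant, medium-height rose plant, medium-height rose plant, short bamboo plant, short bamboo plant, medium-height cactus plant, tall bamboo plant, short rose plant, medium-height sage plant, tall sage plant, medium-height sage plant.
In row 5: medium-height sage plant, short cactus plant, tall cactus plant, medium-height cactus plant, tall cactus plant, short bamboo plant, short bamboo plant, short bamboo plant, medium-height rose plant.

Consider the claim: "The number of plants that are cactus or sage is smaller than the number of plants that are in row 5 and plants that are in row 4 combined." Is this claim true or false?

There are 24 plants that are cactus or sage.
plants in row 5: 9; plants in row 4: 15; combined: 9 + 15 = 24.
The claim requires 24 < 24, which does not hold.

False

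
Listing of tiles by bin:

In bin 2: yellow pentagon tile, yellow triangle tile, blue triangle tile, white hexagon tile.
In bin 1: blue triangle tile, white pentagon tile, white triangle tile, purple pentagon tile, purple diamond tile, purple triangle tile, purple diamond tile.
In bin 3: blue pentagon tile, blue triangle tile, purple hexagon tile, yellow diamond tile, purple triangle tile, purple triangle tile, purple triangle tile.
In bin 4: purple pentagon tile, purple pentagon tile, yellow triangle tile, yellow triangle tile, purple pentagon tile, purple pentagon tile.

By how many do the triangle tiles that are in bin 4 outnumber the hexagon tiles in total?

triangle tiles in bin 4: 2.
hexagon tiles: 2.
2 − 2 = 0.

0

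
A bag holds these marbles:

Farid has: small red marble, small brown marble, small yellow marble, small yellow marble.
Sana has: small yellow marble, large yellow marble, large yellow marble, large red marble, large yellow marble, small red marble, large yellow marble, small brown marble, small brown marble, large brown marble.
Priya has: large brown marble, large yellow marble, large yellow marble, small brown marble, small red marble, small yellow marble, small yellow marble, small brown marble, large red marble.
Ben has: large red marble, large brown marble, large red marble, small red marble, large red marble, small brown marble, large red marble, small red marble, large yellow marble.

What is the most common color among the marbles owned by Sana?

yellow

Counts by color (restricted to marbles owned by Sana): yellow 5, brown 3, red 2.
The maximum is 5, held uniquely by yellow.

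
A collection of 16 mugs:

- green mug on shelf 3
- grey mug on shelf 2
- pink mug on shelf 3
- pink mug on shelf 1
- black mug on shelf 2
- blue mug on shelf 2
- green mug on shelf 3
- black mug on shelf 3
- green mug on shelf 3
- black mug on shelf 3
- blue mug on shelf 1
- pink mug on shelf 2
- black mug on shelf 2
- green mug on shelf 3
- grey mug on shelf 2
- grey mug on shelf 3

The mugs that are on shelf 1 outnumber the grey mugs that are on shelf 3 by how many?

mugs on shelf 1: 2.
grey mugs on shelf 3: 1.
2 − 1 = 1.

1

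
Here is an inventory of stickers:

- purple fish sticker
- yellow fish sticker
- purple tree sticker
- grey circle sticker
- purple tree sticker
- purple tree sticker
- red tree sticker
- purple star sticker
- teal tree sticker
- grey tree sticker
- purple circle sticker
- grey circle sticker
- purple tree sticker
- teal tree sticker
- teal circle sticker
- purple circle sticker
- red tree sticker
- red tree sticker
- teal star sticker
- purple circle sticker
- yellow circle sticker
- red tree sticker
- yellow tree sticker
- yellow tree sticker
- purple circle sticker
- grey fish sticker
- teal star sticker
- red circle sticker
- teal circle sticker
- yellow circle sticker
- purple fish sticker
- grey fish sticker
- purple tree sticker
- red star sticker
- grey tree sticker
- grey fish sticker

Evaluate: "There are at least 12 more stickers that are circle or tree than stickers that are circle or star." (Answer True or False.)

There are 26 stickers that are circle or tree.
There are 15 stickers that are circle or star.
The claim requires 26 − 15 = 11 ≥ 12, which does not hold.

False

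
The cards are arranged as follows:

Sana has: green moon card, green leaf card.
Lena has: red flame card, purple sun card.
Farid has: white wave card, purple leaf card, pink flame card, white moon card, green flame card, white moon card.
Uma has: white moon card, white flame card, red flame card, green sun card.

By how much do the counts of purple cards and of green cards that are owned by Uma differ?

1

purple cards: 2. green cards owned by Uma: 1.
|2 − 1| = 2 − 1 = 1.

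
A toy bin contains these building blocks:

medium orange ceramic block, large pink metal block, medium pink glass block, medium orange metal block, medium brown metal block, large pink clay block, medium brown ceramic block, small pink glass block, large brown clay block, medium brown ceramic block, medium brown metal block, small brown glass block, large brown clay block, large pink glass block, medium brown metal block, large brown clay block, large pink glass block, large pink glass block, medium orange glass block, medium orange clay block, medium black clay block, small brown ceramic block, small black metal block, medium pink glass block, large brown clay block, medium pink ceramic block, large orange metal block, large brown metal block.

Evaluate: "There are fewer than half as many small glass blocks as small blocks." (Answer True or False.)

small glass blocks: 2.
small blocks: 4.
The claim requires 2 × 2 = 4 < 4, which does not hold.

False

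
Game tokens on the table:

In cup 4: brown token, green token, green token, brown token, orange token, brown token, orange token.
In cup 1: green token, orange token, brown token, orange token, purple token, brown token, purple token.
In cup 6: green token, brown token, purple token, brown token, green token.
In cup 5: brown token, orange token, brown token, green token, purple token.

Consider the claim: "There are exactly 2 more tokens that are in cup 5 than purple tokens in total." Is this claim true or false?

False

|tokens in cup 5| = 5.
|purple tokens| = 4.
The claim requires 5 − 4 (= 1) to equal 2, which does not hold.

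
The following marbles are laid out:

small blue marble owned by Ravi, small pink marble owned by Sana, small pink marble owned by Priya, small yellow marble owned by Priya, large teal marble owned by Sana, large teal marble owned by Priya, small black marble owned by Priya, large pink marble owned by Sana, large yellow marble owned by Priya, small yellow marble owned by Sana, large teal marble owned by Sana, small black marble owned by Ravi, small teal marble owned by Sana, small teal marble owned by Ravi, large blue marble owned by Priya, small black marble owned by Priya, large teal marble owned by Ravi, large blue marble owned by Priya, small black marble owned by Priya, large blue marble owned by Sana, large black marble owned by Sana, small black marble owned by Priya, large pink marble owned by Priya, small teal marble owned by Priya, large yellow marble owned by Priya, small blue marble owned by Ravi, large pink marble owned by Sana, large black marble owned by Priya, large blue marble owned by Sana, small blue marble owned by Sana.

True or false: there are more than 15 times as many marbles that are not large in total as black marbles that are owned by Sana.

False

There are 15 marbles that are not large.
Count of black marbles owned by Sana: 1.
The claim requires 15 > 15 × 1 = 15, which does not hold.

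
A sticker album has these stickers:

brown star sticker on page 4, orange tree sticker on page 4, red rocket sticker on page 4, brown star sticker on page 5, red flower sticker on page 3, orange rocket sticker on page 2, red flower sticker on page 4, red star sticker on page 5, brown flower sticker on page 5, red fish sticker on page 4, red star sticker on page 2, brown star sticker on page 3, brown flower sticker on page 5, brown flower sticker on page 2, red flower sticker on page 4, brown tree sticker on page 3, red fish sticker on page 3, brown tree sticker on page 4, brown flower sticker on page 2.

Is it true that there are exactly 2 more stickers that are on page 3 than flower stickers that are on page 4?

stickers on page 3: 4.
flower stickers on page 4: 2.
The claim requires 4 − 2 (= 2) to equal 2, which holds.

True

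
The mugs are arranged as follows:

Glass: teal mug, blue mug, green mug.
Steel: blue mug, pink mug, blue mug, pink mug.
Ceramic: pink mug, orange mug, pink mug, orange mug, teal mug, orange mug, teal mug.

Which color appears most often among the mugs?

pink

Counts by color: pink 4, teal 3, orange 3, blue 3, green 1.
The maximum is 4, held uniquely by pink.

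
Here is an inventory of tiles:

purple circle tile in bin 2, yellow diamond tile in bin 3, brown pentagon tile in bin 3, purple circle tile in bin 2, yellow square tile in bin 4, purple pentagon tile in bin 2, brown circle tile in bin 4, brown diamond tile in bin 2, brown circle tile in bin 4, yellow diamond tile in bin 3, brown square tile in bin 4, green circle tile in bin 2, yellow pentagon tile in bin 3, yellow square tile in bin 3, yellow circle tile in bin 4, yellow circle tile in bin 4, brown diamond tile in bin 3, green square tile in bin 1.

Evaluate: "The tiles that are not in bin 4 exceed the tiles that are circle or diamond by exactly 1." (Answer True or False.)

There are 12 tiles that are not in bin 4.
There are 11 tiles that are circle or diamond.
The claim requires 12 − 11 (= 1) to equal 1, which holds.

True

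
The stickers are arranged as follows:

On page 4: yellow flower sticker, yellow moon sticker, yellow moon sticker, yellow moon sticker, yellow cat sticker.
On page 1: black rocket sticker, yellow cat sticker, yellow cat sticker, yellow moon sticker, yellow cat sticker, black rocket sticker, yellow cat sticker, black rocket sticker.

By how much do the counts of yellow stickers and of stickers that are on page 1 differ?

2

yellow stickers: 10. stickers on page 1: 8.
|10 − 8| = 10 − 8 = 2.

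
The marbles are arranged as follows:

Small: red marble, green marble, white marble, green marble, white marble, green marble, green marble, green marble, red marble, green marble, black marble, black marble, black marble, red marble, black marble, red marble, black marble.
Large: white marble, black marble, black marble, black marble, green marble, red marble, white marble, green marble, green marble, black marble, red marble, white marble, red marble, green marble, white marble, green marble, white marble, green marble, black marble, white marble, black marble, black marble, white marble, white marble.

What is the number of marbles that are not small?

24

Total marbles: 41; with the excluded value: 17; remaining 41 − 17 = 24.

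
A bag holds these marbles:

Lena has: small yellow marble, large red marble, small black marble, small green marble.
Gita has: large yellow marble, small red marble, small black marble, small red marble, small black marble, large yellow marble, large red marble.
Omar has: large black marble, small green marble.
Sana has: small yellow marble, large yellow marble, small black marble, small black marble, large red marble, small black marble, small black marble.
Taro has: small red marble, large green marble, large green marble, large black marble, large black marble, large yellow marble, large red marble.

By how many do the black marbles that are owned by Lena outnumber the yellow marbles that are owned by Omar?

black marbles owned by Lena: 1.
yellow marbles owned by Omar: 0.
1 − 0 = 1.

1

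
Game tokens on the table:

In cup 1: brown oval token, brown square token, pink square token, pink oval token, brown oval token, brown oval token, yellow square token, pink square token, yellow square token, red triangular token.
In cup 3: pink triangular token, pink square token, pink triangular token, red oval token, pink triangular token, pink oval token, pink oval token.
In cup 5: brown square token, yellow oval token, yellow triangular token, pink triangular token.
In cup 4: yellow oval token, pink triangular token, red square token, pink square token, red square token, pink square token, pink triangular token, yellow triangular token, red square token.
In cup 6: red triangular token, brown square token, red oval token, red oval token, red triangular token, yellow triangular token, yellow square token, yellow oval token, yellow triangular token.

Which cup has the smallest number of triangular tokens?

Counts by cup (restricted to triangular tokens): cup 6→4, cup 4→3, cup 3→3, cup 5→2, cup 1→1.
The minimum is 1, held uniquely by cup 1.

cup 1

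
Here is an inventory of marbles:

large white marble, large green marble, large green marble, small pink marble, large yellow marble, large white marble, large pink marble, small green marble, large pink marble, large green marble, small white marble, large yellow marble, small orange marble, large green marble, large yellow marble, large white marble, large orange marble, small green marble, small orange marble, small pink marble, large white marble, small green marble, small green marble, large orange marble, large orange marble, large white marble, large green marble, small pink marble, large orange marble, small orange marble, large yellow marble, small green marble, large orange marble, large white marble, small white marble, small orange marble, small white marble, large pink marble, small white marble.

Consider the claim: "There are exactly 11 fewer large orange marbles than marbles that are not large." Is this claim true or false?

True

large orange marbles: 5.
marbles that are not large: 16.
The claim requires 16 − 5 (= 11) to equal 11, which holds.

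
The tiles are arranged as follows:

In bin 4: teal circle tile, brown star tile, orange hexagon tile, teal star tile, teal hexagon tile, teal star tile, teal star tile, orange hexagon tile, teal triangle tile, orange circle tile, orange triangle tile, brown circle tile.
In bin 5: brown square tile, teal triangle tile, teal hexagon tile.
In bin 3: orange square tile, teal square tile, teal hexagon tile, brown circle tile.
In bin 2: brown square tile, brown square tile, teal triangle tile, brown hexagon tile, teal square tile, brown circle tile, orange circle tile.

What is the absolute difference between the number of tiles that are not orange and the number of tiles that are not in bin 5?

tiles that are not orange: 20. tiles that are not in bin 5: 23.
|20 − 23| = 23 − 20 = 3.

3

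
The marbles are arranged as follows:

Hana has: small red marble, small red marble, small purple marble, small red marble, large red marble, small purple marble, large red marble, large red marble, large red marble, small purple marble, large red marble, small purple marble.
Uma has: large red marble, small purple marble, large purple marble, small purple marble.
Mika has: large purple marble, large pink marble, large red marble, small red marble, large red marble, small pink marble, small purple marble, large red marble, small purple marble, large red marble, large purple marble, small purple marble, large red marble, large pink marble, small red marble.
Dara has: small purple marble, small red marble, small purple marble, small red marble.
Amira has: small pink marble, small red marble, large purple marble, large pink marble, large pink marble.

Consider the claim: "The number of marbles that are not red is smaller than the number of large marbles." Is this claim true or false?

There are 21 marbles that are not red.
There are 19 large marbles.
The claim requires 21 < 19, which does not hold.

False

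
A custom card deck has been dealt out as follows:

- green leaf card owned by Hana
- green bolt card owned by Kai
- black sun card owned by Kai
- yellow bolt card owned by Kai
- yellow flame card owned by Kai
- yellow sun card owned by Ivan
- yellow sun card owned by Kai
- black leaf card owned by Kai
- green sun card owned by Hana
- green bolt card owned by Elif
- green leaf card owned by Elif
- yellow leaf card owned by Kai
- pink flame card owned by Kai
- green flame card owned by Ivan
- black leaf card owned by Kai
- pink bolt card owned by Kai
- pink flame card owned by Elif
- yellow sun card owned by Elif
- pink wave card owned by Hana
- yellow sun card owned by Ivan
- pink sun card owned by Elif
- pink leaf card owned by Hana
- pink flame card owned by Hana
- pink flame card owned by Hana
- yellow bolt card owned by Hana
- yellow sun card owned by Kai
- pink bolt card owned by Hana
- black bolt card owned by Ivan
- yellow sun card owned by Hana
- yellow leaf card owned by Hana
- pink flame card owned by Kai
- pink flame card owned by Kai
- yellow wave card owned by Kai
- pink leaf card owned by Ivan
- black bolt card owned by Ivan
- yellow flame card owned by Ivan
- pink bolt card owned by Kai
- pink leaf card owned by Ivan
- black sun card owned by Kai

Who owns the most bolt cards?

Kai

Counts by player (restricted to bolt cards): Kai→4, Hana→2, Ivan→2, Elif→1.
The maximum is 4, held uniquely by Kai.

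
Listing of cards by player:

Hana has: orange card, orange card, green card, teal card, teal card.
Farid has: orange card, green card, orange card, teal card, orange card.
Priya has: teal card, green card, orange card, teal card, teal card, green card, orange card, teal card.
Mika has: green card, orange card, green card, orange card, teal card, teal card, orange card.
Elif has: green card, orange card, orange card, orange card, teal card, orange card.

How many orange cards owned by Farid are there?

3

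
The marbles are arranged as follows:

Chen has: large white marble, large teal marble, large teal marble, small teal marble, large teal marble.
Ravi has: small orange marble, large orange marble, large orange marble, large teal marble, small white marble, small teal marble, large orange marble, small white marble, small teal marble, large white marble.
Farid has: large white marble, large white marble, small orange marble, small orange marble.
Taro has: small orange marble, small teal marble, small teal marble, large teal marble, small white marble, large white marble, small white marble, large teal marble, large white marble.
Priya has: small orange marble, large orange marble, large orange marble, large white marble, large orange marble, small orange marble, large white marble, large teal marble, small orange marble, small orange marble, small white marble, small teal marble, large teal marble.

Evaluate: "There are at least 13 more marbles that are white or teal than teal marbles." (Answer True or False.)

marbles that are white or teal: 27.
teal marbles: 14.
The claim requires 27 − 14 = 13 ≥ 13, which holds.

True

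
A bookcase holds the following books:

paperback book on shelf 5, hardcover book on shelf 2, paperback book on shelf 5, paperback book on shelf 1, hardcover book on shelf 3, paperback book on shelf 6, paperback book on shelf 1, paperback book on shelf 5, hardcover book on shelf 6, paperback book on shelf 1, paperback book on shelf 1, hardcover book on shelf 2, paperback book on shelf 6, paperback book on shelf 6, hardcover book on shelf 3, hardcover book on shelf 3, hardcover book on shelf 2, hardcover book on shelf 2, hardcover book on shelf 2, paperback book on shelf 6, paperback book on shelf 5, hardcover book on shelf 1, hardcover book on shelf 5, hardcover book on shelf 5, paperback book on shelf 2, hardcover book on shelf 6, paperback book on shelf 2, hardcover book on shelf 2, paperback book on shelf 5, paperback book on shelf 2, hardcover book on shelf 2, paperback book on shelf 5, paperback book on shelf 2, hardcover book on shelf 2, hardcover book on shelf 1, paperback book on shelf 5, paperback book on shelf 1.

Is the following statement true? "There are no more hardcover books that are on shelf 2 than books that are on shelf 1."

hardcover books on shelf 2: 8.
books on shelf 1: 7.
The claim requires 8 ≤ 7, which does not hold.

False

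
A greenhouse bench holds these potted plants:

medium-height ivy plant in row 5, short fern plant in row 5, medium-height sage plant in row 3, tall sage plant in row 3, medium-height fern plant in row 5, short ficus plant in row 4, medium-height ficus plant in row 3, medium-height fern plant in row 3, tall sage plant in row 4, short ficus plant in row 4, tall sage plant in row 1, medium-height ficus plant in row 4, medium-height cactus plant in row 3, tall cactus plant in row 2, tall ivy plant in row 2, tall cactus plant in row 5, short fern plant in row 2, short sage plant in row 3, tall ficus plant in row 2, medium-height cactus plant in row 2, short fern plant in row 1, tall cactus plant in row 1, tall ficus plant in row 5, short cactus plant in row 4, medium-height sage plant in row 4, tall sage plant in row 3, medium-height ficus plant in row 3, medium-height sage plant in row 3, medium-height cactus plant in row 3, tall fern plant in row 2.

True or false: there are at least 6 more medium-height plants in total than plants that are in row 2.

There are 12 medium-height plants.
There are 6 plants in row 2.
The claim requires 12 − 6 = 6 ≥ 6, which holds.

True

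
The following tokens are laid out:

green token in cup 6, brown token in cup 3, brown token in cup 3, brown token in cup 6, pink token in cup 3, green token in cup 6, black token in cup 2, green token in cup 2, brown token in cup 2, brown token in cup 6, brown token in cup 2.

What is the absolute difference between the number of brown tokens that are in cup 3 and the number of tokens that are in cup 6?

brown tokens in cup 3: 2. tokens in cup 6: 4.
|2 − 4| = 4 − 2 = 2.

2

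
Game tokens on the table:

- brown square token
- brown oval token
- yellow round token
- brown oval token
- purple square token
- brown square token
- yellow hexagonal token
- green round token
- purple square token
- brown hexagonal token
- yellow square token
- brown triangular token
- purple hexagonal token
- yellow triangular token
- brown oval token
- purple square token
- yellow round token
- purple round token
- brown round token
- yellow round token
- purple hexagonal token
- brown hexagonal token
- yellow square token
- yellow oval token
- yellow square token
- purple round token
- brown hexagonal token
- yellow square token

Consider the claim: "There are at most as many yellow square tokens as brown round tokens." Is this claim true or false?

There are 4 yellow square tokens.
There is 1 brown round token.
The claim requires 4 ≤ 1, which does not hold.

False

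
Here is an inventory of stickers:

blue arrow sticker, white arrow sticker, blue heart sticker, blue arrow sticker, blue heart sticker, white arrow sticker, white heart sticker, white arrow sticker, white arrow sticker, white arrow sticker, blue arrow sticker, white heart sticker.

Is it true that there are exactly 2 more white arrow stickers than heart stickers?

False

|white arrow stickers| = 5.
|heart stickers| = 4.
The claim requires 5 − 4 (= 1) to equal 2, which does not hold.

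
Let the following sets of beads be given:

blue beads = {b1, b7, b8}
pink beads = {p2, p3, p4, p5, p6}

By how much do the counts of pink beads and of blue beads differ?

2

pink beads: 5. blue beads: 3.
|5 − 3| = 5 − 3 = 2.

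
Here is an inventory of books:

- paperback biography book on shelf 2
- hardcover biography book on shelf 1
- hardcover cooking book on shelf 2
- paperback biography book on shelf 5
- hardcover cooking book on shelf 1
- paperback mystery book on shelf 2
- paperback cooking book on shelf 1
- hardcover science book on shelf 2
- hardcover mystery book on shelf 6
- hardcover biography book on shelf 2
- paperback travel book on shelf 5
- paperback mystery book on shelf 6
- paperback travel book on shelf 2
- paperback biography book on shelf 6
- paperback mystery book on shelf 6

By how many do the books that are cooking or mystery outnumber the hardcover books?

books that are cooking or mystery: 7.
hardcover books: 6.
7 − 6 = 1.

1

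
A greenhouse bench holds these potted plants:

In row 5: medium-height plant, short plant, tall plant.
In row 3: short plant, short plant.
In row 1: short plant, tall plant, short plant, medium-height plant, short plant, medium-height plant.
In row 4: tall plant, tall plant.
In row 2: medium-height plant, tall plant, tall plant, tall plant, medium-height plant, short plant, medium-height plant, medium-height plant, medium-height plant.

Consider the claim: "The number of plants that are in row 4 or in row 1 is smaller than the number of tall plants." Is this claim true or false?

False

There are 8 plants in row 4 or in row 1.
There are 7 tall plants.
The claim requires 8 < 7, which does not hold.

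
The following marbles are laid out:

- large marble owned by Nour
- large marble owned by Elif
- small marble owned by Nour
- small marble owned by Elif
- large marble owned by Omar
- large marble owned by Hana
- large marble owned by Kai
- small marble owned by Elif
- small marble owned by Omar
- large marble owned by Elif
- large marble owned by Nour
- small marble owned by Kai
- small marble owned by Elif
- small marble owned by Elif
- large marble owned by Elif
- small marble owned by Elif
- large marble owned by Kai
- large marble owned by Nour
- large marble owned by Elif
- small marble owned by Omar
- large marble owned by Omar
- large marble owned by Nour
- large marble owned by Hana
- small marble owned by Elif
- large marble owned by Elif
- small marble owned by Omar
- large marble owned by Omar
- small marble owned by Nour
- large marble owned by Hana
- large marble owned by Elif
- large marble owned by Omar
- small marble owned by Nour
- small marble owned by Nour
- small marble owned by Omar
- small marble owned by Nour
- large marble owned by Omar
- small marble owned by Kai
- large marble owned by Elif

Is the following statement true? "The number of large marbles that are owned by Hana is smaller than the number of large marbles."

|large marbles owned by Hana| = 3.
|large marbles| = 21.
The claim requires 3 < 21, which holds.

True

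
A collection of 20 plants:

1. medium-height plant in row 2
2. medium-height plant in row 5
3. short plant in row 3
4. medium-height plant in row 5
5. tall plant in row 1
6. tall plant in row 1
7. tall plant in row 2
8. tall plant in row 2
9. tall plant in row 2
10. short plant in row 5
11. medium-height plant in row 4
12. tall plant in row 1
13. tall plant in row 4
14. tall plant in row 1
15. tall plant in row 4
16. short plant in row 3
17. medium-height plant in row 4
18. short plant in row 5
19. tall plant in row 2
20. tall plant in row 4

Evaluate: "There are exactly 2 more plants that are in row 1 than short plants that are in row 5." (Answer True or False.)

True

plants in row 1: 4.
short plants in row 5: 2.
The claim requires 4 − 2 (= 2) to equal 2, which holds.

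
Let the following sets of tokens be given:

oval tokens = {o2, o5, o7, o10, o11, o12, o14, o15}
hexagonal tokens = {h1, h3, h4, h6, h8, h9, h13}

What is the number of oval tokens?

8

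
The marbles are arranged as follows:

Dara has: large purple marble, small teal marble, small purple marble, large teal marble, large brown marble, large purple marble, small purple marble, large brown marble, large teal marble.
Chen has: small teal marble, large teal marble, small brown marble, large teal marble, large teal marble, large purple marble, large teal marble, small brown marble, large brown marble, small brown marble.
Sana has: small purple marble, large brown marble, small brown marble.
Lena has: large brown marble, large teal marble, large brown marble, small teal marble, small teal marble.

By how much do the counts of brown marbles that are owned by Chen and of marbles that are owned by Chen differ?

brown marbles owned by Chen: 4. marbles owned by Chen: 10.
|4 − 10| = 10 − 4 = 6.

6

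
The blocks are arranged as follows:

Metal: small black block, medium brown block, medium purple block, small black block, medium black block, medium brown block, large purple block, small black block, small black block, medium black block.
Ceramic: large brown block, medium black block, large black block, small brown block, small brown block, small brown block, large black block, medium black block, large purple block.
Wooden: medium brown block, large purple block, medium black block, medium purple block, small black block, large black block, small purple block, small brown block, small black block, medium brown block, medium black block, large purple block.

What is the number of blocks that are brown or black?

black: 15; brown: 9; together 15 + 9 = 24.

24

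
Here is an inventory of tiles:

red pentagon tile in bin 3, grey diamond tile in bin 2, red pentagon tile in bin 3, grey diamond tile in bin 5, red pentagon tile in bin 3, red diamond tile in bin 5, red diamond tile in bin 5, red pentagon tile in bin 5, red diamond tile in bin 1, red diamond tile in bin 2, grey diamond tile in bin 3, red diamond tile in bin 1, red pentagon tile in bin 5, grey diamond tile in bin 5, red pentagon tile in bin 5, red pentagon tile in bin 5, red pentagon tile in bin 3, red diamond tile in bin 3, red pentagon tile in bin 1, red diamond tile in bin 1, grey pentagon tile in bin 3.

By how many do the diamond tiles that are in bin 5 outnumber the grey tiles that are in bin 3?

2

diamond tiles in bin 5: 4.
grey tiles in bin 3: 2.
4 − 2 = 2.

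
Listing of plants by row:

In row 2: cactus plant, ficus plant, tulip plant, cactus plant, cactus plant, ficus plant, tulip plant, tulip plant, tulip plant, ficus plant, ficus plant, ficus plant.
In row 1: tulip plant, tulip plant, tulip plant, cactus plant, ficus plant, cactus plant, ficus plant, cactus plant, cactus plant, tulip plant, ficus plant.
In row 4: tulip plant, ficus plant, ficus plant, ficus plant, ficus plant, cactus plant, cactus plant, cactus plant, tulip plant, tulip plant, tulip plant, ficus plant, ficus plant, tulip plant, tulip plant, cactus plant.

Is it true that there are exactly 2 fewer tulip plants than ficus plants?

|tulip plants| = 14.
|ficus plants| = 14.
The claim requires 14 − 14 (= 0) to equal 2, which does not hold.

False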